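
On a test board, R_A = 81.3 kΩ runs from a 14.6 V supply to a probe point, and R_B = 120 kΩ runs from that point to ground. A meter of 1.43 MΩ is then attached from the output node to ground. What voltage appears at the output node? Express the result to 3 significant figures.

The load sits in parallel with R_B: R_B‖R_L = (120 × 1430) / (120 + 1430) = 110.7 kΩ.
V_out = 14.6 × 110.7 / (81.3 + 110.7) = 14.6 × 110.7/192.0 = 8.42 V.
(Unloaded it would have been 8.70 V.)

V_out ≈ 8.42 V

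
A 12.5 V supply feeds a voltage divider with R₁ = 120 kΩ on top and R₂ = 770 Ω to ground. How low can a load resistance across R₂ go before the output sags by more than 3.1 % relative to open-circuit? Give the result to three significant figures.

Output resistance R_th = R₁‖R₂ = (120000 × 770)/120800 = 765.1 Ω.
The fractional drop is R_th/(R_th + R_L); requiring this ≤ 0.0310 gives R_L ≥ R_th(1/0.0310 − 1) = 765.1 × 31.26 = 23.9 kΩ.

R_L(min) ≈ 23.9 kΩ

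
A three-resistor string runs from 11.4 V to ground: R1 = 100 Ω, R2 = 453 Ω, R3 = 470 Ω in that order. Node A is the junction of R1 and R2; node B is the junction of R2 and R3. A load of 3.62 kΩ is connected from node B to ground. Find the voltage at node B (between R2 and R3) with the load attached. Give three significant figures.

At node B, R3 is in parallel with the load: R3‖R_L = 416.0 Ω.
Below node A the resistance is R2 + (R3‖R_L) = 869.0 Ω, so V_A = 11.4 × 869.0/969.0 = 10.22 V.
Then V_B = V_A × (R3‖R_L)/(R2 + R3‖R_L) = 10.22 × 416.0/869.0 = 4.89 V.

V ≈ 4.89 V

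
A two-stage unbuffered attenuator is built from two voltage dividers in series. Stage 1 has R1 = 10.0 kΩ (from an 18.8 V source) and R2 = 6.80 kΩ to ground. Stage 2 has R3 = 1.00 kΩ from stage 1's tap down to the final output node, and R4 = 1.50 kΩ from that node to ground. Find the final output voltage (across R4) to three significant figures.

Stage 2 presents R3+R4 = 2.500 kΩ as a load on stage 1's tap.
Stage 1's lower leg becomes R2‖(R3+R4) = 1.828 kΩ, so V_mid = 18.8 × 1.828/11.83 = 2.905 V.
Stage 2 is itself unloaded: V_out = V_mid × R4/(R3+R4) = 2.905 × 1.50/2.500 = 1.74 V.

V_out ≈ 1.74 V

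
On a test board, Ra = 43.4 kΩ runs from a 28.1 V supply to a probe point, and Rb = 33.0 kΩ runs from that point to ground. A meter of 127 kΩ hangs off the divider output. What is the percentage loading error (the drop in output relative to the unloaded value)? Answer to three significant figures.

12.9 %

Unloaded V = 28.1 × 33.0/76.40 = 12.137 V.
Loaded: Rb‖R_L = 26.19 kΩ, giving V = 28.1 × 26.19/69.59 = 10.576 V.
Drop = (12.137 − 10.576) / 12.137 = 12.9 %.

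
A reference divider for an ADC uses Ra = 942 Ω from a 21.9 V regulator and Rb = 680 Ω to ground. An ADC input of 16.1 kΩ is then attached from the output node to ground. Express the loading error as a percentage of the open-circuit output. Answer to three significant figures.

2.39 %

The divider's output (Thévenin) resistance is Ra‖Rb = 394.9 Ω.
Fractional drop under load = R_th/(R_th + R_L) = 394.9 / (394.9 + 16100) = 0.02394.
So the output falls by 2.39 %.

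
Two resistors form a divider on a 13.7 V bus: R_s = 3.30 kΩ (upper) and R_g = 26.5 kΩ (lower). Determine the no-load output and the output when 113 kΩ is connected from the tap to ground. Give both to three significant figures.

Open-circuit: V = 13.7 × 26.5/(3.30 + 26.5) = 12.2 V.
With the load, R_g becomes R_g‖R_L = 21.47 kΩ, so V = 13.7 × 21.47/24.77 = 11.9 V.

Unloaded: 12.2 V; loaded: 11.9 V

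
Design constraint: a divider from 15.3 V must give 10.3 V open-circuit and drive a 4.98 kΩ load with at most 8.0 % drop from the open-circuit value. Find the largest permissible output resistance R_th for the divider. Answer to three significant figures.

Loading drop = R_th/(R_th + R_L) ≤ 0.0800, so R_th ≤ R_L · ε/(1−ε) = 4.98 kΩ × 0.0800/0.9200 = 433 Ω.
(Any R1, R2 with R2/(R1+R2) = 0.673 and R1‖R2 ≤ 433 Ω will meet the spec.)

R_th ≤ 433 Ω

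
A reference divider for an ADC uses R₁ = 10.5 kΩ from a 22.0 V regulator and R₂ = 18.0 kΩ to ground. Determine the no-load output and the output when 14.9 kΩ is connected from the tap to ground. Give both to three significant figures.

Unloaded: 13.9 V; loaded: 9.62 V

Open-circuit: V = 22.0 × 18.0/(10.5 + 18.0) = 13.9 V.
With the load, R₂ becomes R₂‖R_L = 8.152 kΩ, so V = 22.0 × 8.152/18.65 = 9.62 V.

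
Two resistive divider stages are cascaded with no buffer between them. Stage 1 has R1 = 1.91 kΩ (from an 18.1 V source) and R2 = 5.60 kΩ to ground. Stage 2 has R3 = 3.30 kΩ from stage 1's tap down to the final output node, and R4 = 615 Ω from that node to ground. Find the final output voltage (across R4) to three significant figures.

Stage 2 presents R3+R4 = 3915 Ω as a load on stage 1's tap.
Stage 1's lower leg becomes R2‖(R3+R4) = 2304 Ω, so V_mid = 18.1 × 2304/4214 = 9.896 V.
Stage 2 is itself unloaded: V_out = V_mid × R4/(R3+R4) = 9.896 × 615/3915 = 1.55 V.

V_out ≈ 1.55 V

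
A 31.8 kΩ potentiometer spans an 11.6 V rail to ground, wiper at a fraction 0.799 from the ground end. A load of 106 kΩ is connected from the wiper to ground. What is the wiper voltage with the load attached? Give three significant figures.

V ≈ 8.84 V

The wiper splits the pot into (1−α)R = 6.392 kΩ above and αR = 25.41 kΩ below.
Lower section ‖ load = 20.50 kΩ.
V_wiper = 11.6 × 20.50/(6.392 + 20.50) = 8.84 V.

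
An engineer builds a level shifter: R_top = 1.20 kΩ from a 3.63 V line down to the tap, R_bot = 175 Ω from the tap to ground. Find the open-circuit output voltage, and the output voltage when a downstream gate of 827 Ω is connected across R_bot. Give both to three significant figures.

Open-circuit: V = 3.63 × 175/(1200 + 175) = 0.462 V.
With the load, R_bot becomes R_bot‖R_L = 144.4 Ω, so V = 3.63 × 144.4/1344 = 0.390 V.

Unloaded: 0.462 V; loaded: 0.390 V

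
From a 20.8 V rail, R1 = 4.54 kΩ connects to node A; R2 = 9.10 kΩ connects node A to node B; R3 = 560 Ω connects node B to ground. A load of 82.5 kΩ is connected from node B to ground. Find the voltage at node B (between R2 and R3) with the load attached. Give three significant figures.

At node B, R3 is in parallel with the load: R3‖R_L = 556.2 Ω.
Below node A the resistance is R2 + (R3‖R_L) = 9656 Ω, so V_A = 20.8 × 9656/14200 = 14.15 V.
Then V_B = V_A × (R3‖R_L)/(R2 + R3‖R_L) = 14.15 × 556.2/9656 = 0.815 V.

V ≈ 0.815 V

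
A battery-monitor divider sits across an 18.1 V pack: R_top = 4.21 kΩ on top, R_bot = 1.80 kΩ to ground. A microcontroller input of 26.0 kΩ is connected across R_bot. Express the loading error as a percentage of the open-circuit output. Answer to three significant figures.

4.63 %

The divider's output (Thévenin) resistance is R_top‖R_bot = 1.261 kΩ.
Fractional drop under load = R_th/(R_th + R_L) = 1.261 / (1.261 + 26.0) = 0.04625.
So the output falls by 4.63 %.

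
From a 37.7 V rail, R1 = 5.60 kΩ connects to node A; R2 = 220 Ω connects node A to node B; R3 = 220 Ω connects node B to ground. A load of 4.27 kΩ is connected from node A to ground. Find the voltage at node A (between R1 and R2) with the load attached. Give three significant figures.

V ≈ 2.51 V

Below node A the series string R2+R3 = 440.0 Ω sits in parallel with the 4270 Ω load: 398.9 Ω.
V_A = 37.7 × 398.9/(5600 + 398.9) = 2.51 V.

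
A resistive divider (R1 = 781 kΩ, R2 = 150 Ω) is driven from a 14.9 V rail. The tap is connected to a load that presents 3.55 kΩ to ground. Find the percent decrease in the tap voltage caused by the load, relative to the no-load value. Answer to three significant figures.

4.05 %

The divider's output (Thévenin) resistance is R1‖R2 = 150.0 Ω.
Fractional drop under load = R_th/(R_th + R_L) = 150.0 / (150.0 + 3550) = 0.04053.
So the output falls by 4.05 %.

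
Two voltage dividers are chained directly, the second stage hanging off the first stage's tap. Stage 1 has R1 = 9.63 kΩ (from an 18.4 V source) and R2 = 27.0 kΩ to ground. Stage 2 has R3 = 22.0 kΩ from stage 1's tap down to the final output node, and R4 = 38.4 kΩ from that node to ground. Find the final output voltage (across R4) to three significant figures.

V_out ≈ 7.72 V

Stage 2 presents R3+R4 = 60.40 kΩ as a load on stage 1's tap.
Stage 1's lower leg becomes R2‖(R3+R4) = 18.66 kΩ, so V_mid = 18.4 × 18.66/28.29 = 12.14 V.
Stage 2 is itself unloaded: V_out = V_mid × R4/(R3+R4) = 12.14 × 38.4/60.40 = 7.72 V.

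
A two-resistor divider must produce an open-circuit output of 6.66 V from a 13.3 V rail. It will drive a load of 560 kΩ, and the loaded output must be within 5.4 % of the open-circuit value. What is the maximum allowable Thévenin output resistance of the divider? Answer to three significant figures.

Loading drop = R_th/(R_th + R_L) ≤ 0.0540, so R_th ≤ R_L · ε/(1−ε) = 560 kΩ × 0.0540/0.9460 = 32.0 kΩ.
(Any R1, R2 with R2/(R1+R2) = 0.501 and R1‖R2 ≤ 32.0 kΩ will meet the spec.)

R_th ≤ 32.0 kΩ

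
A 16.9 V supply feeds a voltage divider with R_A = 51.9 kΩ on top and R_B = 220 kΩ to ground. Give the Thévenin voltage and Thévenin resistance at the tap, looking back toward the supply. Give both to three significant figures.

V_th = 13.7 V, R_th = 42.0 kΩ

V_th is the open-circuit tap voltage: 16.9 × 220/(51.9 + 220) = 13.7 V.
With the supply zeroed, R_A and R_B appear in parallel from the tap: R_th = R_A‖R_B = (51.9 × 220)/271.9 = 42.0 kΩ.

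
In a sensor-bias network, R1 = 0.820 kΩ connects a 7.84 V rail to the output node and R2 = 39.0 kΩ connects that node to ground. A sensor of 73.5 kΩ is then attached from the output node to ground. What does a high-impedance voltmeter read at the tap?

The load sits in parallel with R2: R2‖R_L = (39000 × 73500) / (39000 + 73500) = 25480 Ω.
V_out = 7.84 × 25480 / (820 + 25480) = 7.84 × 25480/26300 = 7.60 V.
(Unloaded it would have been 7.68 V.)

V_out ≈ 7.60 V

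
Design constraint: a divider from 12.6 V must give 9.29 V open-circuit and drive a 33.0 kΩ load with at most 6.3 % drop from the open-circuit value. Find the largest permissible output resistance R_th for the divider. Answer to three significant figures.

Loading drop = R_th/(R_th + R_L) ≤ 0.0630, so R_th ≤ R_L · ε/(1−ε) = 33.0 kΩ × 0.0630/0.9370 = 2.22 kΩ.

R_th ≤ 2.22 kΩ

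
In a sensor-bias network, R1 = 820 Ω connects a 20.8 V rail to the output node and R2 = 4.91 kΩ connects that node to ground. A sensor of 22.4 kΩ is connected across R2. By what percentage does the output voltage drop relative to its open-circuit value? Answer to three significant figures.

3.04 %

The divider's output (Thévenin) resistance is R1‖R2 = 702.7 Ω.
Fractional drop under load = R_th/(R_th + R_L) = 702.7 / (702.7 + 22400) = 0.03041.
So the output falls by 3.04 %.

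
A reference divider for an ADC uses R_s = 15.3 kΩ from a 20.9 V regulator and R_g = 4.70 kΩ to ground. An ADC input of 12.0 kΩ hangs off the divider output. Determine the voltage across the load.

V_out ≈ 3.78 V

The load sits in parallel with R_g: R_g‖R_L = (4.70 × 12.0) / (4.70 + 12.0) = 3.377 kΩ.
V_out = 20.9 × 3.377 / (15.3 + 3.377) = 20.9 × 3.377/18.68 = 3.78 V.
(Unloaded it would have been 4.91 V.)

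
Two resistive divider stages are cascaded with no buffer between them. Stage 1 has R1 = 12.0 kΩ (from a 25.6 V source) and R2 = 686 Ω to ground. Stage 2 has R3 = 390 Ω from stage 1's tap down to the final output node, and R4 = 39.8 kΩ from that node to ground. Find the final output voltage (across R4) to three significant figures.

V_out ≈ 1.35 V

Stage 2 presents R3+R4 = 40190 Ω as a load on stage 1's tap.
Stage 1's lower leg becomes R2‖(R3+R4) = 674.5 Ω, so V_mid = 25.6 × 674.5/12670 = 1.362 V.
Stage 2 is itself unloaded: V_out = V_mid × R4/(R3+R4) = 1.362 × 39800/40190 = 1.35 V.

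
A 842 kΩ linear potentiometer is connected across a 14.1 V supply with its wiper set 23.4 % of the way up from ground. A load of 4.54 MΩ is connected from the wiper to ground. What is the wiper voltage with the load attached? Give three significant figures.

The wiper splits the pot into (1−α)R = 645.0 kΩ above and αR = 197.0 kΩ below.
Lower section ‖ load = 188.8 kΩ.
V_wiper = 14.1 × 188.8/(645.0 + 188.8) = 3.19 V.

V ≈ 3.19 V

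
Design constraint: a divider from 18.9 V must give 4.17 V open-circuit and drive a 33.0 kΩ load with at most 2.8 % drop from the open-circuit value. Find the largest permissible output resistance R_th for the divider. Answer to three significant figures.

R_th ≤ 951 Ω

Loading drop = R_th/(R_th + R_L) ≤ 0.0280, so R_th ≤ R_L · ε/(1−ε) = 33.0 kΩ × 0.0280/0.9720 = 951 Ω.
(Any R1, R2 with R2/(R1+R2) = 0.221 and R1‖R2 ≤ 951 Ω will meet the spec.)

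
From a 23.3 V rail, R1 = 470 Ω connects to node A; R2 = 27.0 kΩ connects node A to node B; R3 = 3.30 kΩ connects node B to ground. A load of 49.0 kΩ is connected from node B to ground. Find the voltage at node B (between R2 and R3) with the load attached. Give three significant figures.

V ≈ 2.36 V

At node B, R3 is in parallel with the load: R3‖R_L = 3092 Ω.
Below node A the resistance is R2 + (R3‖R_L) = 30090 Ω, so V_A = 23.3 × 30090/30560 = 22.94 V.
Then V_B = V_A × (R3‖R_L)/(R2 + R3‖R_L) = 22.94 × 3092/30090 = 2.36 V.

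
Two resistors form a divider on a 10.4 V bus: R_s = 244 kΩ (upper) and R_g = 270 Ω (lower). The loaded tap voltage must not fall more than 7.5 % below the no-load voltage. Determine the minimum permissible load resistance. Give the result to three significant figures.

R_L(min) ≈ 3.33 kΩ

Output resistance R_th = R_s‖R_g = (244000 × 270)/244300 = 269.7 Ω.
The fractional drop is R_th/(R_th + R_L); requiring this ≤ 0.0750 gives R_L ≥ R_th(1/0.0750 − 1) = 269.7 × 12.33 = 3.33 kΩ.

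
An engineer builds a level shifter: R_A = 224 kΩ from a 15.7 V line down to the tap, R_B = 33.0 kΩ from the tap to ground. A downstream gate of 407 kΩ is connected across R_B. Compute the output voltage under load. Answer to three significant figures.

The load sits in parallel with R_B: R_B‖R_L = (33.0 × 407) / (33.0 + 407) = 30.52 kΩ.
V_out = 15.7 × 30.52 / (224 + 30.52) = 15.7 × 30.52/254.5 = 1.88 V.

V_out ≈ 1.88 V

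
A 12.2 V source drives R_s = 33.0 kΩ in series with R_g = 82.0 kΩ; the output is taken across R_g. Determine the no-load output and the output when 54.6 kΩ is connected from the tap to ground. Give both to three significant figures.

Unloaded: 8.70 V; loaded: 6.08 V

Open-circuit: V = 12.2 × 82.0/(33.0 + 82.0) = 8.70 V.
With the load, R_g becomes R_g‖R_L = 32.78 kΩ, so V = 12.2 × 32.78/65.78 = 6.08 V.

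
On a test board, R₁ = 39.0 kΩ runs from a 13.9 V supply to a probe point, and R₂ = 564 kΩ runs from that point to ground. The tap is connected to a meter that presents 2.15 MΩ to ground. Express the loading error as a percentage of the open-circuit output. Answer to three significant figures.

The divider's output (Thévenin) resistance is R₁‖R₂ = 36.48 kΩ.
Fractional drop under load = R_th/(R_th + R_L) = 36.48 / (36.48 + 2150) = 0.01668.
So the output falls by 1.67 %.

1.67 %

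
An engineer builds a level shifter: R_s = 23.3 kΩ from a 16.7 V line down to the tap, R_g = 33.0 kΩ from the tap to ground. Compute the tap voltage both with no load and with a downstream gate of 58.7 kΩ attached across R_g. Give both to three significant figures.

Unloaded: 9.79 V; loaded: 7.94 V

Open-circuit: V = 16.7 × 33.0/(23.3 + 33.0) = 9.79 V.
With the load, R_g becomes R_g‖R_L = 21.12 kΩ, so V = 16.7 × 21.12/44.42 = 7.94 V.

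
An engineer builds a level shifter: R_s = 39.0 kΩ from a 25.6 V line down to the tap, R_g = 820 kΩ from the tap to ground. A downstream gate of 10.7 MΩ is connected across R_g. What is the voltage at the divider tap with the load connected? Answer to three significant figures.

V_out ≈ 24.4 V

The load sits in parallel with R_g: R_g‖R_L = (820 × 10700) / (820 + 10700) = 761.6 kΩ.
V_out = 25.6 × 761.6 / (39.0 + 761.6) = 25.6 × 761.6/800.6 = 24.4 V.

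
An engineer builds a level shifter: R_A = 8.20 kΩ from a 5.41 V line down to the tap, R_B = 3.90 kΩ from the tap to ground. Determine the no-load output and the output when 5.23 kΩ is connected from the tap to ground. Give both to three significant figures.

Unloaded: 1.74 V; loaded: 1.16 V

Open-circuit: V = 5.41 × 3.90/(8.20 + 3.90) = 1.74 V.
With the load, R_B becomes R_B‖R_L = 2.234 kΩ, so V = 5.41 × 2.234/10.43 = 1.16 V.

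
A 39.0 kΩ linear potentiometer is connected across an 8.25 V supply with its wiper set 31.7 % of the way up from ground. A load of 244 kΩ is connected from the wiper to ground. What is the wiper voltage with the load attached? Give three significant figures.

V ≈ 2.53 V

The wiper splits the pot into (1−α)R = 26.64 kΩ above and αR = 12.36 kΩ below.
Lower section ‖ load = 11.77 kΩ.
V_wiper = 8.25 × 11.77/(26.64 + 11.77) = 2.53 V.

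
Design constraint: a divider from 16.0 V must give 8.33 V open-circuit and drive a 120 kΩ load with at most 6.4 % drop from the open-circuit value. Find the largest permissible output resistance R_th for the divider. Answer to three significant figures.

R_th ≤ 8.21 kΩ

Loading drop = R_th/(R_th + R_L) ≤ 0.0640, so R_th ≤ R_L · ε/(1−ε) = 120 kΩ × 0.0640/0.9360 = 8.21 kΩ.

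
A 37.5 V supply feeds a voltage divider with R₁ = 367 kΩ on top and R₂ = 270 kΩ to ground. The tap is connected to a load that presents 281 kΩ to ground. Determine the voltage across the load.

V_out ≈ 10.2 V

The load sits in parallel with R₂: R₂‖R_L = (270 × 281) / (270 + 281) = 137.7 kΩ.
V_out = 37.5 × 137.7 / (367 + 137.7) = 37.5 × 137.7/504.7 = 10.2 V.
(Unloaded it would have been 15.9 V.)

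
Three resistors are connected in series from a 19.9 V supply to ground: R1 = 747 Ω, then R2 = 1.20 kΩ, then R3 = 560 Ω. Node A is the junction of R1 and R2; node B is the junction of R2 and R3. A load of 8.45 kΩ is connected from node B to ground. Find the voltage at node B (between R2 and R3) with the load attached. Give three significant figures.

V ≈ 4.23 V

At node B, R3 is in parallel with the load: R3‖R_L = 525.2 Ω.
Below node A the resistance is R2 + (R3‖R_L) = 1725 Ω, so V_A = 19.9 × 1725/2472 = 13.89 V.
Then V_B = V_A × (R3‖R_L)/(R2 + R3‖R_L) = 13.89 × 525.2/1725 = 4.23 V.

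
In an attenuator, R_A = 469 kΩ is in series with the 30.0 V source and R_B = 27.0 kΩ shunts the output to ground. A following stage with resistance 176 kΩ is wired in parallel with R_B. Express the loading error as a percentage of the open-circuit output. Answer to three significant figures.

12.7 %

Unloaded V = 30.0 × 27.0/496.0 = 1.6331 V.
Loaded: R_B‖R_L = 23.41 kΩ, giving V = 30.0 × 23.41/492.4 = 1.4262 V.
Drop = (1.6331 − 1.4262) / 1.6331 = 12.7 %.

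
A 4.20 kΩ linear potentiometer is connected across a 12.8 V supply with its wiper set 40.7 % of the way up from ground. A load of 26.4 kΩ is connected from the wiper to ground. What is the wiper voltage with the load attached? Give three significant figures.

The wiper splits the pot into (1−α)R = 2.491 kΩ above and αR = 1.709 kΩ below.
Lower section ‖ load = 1.605 kΩ.
V_wiper = 12.8 × 1.605/(2.491 + 1.605) = 5.02 V.

V ≈ 5.02 V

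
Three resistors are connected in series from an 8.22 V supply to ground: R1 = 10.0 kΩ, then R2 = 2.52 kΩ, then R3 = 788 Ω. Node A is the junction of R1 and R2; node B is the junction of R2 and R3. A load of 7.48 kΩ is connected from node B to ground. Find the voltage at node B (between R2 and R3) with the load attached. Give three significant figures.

At node B, R3 is in parallel with the load: R3‖R_L = 712.9 Ω.
Below node A the resistance is R2 + (R3‖R_L) = 3233 Ω, so V_A = 8.22 × 3233/13230 = 2.008 V.
Then V_B = V_A × (R3‖R_L)/(R2 + R3‖R_L) = 2.008 × 712.9/3233 = 0.443 V.

V ≈ 0.443 V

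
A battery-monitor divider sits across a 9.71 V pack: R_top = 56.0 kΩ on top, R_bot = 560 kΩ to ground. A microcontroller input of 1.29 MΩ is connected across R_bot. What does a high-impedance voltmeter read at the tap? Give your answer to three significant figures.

The load sits in parallel with R_bot: R_bot‖R_L = (560 × 1290) / (560 + 1290) = 390.5 kΩ.
V_out = 9.71 × 390.5 / (56.0 + 390.5) = 9.71 × 390.5/446.5 = 8.49 V.

V_out ≈ 8.49 V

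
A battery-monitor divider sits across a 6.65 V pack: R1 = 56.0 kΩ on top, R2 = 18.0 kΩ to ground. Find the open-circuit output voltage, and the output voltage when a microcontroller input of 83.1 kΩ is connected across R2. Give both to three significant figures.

Unloaded: 1.62 V; loaded: 1.39 V

Open-circuit: V = 6.65 × 18.0/(56.0 + 18.0) = 1.62 V.
With the load, R2 becomes R2‖R_L = 14.80 kΩ, so V = 6.65 × 14.80/70.80 = 1.39 V.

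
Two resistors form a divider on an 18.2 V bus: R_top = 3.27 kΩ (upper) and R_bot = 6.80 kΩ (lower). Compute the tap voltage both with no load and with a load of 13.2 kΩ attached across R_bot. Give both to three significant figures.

Open-circuit: V = 18.2 × 6.80/(3.27 + 6.80) = 12.3 V.
With the load, R_bot becomes R_bot‖R_L = 4.488 kΩ, so V = 18.2 × 4.488/7.758 = 10.5 V.

Unloaded: 12.3 V; loaded: 10.5 V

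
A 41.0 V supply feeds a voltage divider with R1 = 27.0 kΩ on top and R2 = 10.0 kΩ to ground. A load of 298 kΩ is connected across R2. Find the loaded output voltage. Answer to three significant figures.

The load sits in parallel with R2: R2‖R_L = (10.0 × 298) / (10.0 + 298) = 9.675 kΩ.
V_out = 41.0 × 9.675 / (27.0 + 9.675) = 41.0 × 9.675/36.68 = 10.8 V.

V_out ≈ 10.8 V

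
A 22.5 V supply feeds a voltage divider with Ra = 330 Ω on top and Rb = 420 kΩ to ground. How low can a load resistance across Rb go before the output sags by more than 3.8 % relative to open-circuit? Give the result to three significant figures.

R_L(min) ≈ 8.35 kΩ

Output resistance R_th = Ra‖Rb = (330 × 420000)/420300 = 329.7 Ω.
The fractional drop is R_th/(R_th + R_L); requiring this ≤ 0.0380 gives R_L ≥ R_th(1/0.0380 − 1) = 329.7 × 25.32 = 8.35 kΩ.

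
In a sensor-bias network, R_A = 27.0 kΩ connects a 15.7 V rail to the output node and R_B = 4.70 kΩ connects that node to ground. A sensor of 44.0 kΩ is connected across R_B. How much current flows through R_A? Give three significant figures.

R_B‖R_L = 4.246 kΩ, so the source sees R_A + R_B‖R_L = 31.25 kΩ.
I = 15.7 V / 31.25 kΩ = 0.502 mA.

I ≈ 0.502 mA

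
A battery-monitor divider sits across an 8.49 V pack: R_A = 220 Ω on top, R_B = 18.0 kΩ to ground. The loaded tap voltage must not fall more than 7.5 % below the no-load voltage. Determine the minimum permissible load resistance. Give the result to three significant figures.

R_L(min) ≈ 2.68 kΩ

Output resistance R_th = R_A‖R_B = (220 × 18000)/18220 = 217.3 Ω.
The fractional drop is R_th/(R_th + R_L); requiring this ≤ 0.0750 gives R_L ≥ R_th(1/0.0750 − 1) = 217.3 × 12.33 = 2.68 kΩ.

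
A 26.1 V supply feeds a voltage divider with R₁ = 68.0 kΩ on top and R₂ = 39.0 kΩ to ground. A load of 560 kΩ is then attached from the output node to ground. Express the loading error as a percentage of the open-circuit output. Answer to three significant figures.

The divider's output (Thévenin) resistance is R₁‖R₂ = 24.79 kΩ.
Fractional drop under load = R_th/(R_th + R_L) = 24.79 / (24.79 + 560) = 0.04238.
So the output falls by 4.24 %.

4.24 %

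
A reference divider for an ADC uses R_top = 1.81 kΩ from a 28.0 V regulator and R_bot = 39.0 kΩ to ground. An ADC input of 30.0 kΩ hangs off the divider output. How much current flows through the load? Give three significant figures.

I_L ≈ 0.843 mA

R_bot‖R_L = 16.96 kΩ; V_out = 28.0 × 16.96/18.77 = 25.30 V.
I_L = V_out / R_L = 25.30 / 30.0 kΩ = 0.843 mA.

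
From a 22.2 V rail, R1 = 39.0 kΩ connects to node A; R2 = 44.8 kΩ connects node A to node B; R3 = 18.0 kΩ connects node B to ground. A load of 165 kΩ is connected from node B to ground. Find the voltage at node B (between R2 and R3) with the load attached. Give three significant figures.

At node B, R3 is in parallel with the load: R3‖R_L = 16.23 kΩ.
Below node A the resistance is R2 + (R3‖R_L) = 61.03 kΩ, so V_A = 22.2 × 61.03/100.0 = 13.54 V.
Then V_B = V_A × (R3‖R_L)/(R2 + R3‖R_L) = 13.54 × 16.23/61.03 = 3.60 V.

V ≈ 3.60 V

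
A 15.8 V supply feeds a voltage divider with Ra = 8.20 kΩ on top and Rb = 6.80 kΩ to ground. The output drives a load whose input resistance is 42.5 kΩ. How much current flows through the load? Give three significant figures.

Rb‖R_L = 5.862 kΩ; V_out = 15.8 × 5.862/14.06 = 6.587 V.
I_L = V_out / R_L = 6.587 / 42.5 kΩ = 0.155 mA.

I_L ≈ 0.155 mA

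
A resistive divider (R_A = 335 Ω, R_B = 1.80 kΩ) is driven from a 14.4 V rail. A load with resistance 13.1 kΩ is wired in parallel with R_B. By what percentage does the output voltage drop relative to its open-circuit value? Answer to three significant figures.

The divider's output (Thévenin) resistance is R_A‖R_B = 282.4 Ω.
Fractional drop under load = R_th/(R_th + R_L) = 282.4 / (282.4 + 13100) = 0.02110.
So the output falls by 2.11 %.

2.11 %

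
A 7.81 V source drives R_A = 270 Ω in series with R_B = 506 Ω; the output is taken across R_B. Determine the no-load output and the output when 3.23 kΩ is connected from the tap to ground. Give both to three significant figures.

Unloaded: 5.09 V; loaded: 4.83 V

Open-circuit: V = 7.81 × 506/(270 + 506) = 5.09 V.
With the load, R_B becomes R_B‖R_L = 437.5 Ω, so V = 7.81 × 437.5/707.5 = 4.83 V.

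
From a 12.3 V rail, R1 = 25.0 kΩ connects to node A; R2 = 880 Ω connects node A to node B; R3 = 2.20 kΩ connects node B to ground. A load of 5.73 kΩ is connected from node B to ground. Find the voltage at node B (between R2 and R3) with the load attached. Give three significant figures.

At node B, R3 is in parallel with the load: R3‖R_L = 1590 Ω.
Below node A the resistance is R2 + (R3‖R_L) = 2470 Ω, so V_A = 12.3 × 2470/27470 = 1.106 V.
Then V_B = V_A × (R3‖R_L)/(R2 + R3‖R_L) = 1.106 × 1590/2470 = 0.712 V.

V ≈ 0.712 V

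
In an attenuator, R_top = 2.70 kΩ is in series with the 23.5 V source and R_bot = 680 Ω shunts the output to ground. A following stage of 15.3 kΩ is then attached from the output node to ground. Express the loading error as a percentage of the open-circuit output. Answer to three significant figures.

3.43 %

The divider's output (Thévenin) resistance is R_top‖R_bot = 543.2 Ω.
Fractional drop under load = R_th/(R_th + R_L) = 543.2 / (543.2 + 15300) = 0.03429.
So the output falls by 3.43 %.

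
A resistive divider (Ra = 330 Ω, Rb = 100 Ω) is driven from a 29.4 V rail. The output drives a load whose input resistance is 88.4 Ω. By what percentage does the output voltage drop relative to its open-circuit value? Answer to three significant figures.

46.5 %

The divider's output (Thévenin) resistance is Ra‖Rb = 76.74 Ω.
Fractional drop under load = R_th/(R_th + R_L) = 76.74 / (76.74 + 88.4) = 0.4647.
So the output falls by 46.5 %.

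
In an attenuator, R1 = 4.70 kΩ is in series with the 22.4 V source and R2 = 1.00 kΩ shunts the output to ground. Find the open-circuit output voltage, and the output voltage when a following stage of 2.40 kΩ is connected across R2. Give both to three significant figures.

Unloaded: 3.93 V; loaded: 2.92 V

Open-circuit: V = 22.4 × 1.00/(4.70 + 1.00) = 3.93 V.
With the load, R2 becomes R2‖R_L = 0.7059 kΩ, so V = 22.4 × 0.7059/5.406 = 2.92 V.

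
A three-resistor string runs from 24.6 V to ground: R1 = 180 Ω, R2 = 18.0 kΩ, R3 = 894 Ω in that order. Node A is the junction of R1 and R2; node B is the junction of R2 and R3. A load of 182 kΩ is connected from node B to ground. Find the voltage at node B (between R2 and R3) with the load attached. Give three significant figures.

V ≈ 1.15 V

At node B, R3 is in parallel with the load: R3‖R_L = 889.6 Ω.
Below node A the resistance is R2 + (R3‖R_L) = 18890 Ω, so V_A = 24.6 × 18890/19070 = 24.37 V.
Then V_B = V_A × (R3‖R_L)/(R2 + R3‖R_L) = 24.37 × 889.6/18890 = 1.15 V.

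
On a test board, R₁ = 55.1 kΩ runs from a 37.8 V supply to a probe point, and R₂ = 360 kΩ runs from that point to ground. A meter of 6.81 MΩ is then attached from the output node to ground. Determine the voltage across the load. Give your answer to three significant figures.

The load sits in parallel with R₂: R₂‖R_L = (360 × 6810) / (360 + 6810) = 341.9 kΩ.
V_out = 37.8 × 341.9 / (55.1 + 341.9) = 37.8 × 341.9/397.0 = 32.6 V.

V_out ≈ 32.6 V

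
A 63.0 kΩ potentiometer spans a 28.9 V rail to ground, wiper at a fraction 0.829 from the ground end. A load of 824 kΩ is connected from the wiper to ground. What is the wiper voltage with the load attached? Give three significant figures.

The wiper splits the pot into (1−α)R = 10.77 kΩ above and αR = 52.23 kΩ below.
Lower section ‖ load = 49.11 kΩ.
V_wiper = 28.9 × 49.11/(10.77 + 49.11) = 23.7 V.

V ≈ 23.7 V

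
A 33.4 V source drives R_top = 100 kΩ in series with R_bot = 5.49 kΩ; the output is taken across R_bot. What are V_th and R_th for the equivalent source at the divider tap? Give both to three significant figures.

V_th = 1.74 V, R_th = 5.20 kΩ

V_th is the open-circuit tap voltage: 33.4 × 5.49/(100 + 5.49) = 1.74 V.
With the supply zeroed, R_top and R_bot appear in parallel from the tap: R_th = R_top‖R_bot = (100 × 5.49)/105.5 = 5.20 kΩ.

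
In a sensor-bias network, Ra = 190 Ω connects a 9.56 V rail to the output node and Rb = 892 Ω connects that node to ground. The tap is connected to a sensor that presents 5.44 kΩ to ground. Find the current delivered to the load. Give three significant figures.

I_L ≈ 1.41 mA

Rb‖R_L = 766.3 Ω; V_out = 9.56 × 766.3/956.3 = 7.661 V.
I_L = V_out / R_L = 7.661 / 5.44 kΩ = 1.41 mA.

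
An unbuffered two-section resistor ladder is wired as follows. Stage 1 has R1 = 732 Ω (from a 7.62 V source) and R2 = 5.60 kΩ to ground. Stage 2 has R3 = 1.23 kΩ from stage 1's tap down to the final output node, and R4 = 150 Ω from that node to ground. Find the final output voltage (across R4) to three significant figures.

Stage 2 presents R3+R4 = 1380 Ω as a load on stage 1's tap.
Stage 1's lower leg becomes R2‖(R3+R4) = 1107 Ω, so V_mid = 7.62 × 1107/1839 = 4.587 V.
Stage 2 is itself unloaded: V_out = V_mid × R4/(R3+R4) = 4.587 × 150/1380 = 0.499 V.

V_out ≈ 0.499 V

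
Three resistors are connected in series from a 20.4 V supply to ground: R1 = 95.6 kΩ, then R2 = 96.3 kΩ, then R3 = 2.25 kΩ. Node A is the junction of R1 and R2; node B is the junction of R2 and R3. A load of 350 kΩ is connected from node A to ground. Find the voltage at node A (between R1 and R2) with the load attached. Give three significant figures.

V ≈ 9.09 V

Below node A the series string R2+R3 = 98.55 kΩ sits in parallel with the 350 kΩ load: 76.90 kΩ.
V_A = 20.4 × 76.90/(95.6 + 76.90) = 9.09 V.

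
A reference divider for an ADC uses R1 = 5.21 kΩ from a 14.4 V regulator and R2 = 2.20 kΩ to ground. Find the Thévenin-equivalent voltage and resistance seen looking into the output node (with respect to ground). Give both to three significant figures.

V_th is the open-circuit tap voltage: 14.4 × 2.20/(5.21 + 2.20) = 4.28 V.
With the supply zeroed, R1 and R2 appear in parallel from the tap: R_th = R1‖R2 = (5.21 × 2.20)/7.410 = 1.55 kΩ.

V_th = 4.28 V, R_th = 1.55 kΩ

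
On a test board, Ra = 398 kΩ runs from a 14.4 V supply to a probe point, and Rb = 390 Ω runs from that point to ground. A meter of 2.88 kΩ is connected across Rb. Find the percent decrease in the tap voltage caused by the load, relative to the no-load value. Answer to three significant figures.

The divider's output (Thévenin) resistance is Ra‖Rb = 389.6 Ω.
Fractional drop under load = R_th/(R_th + R_L) = 389.6 / (389.6 + 2880) = 0.1192.
So the output falls by 11.9 %.

11.9 %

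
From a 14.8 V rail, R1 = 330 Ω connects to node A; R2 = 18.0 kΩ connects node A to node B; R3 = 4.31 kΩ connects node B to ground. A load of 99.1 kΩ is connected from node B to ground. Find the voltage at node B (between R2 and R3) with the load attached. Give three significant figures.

V ≈ 2.72 V

At node B, R3 is in parallel with the load: R3‖R_L = 4130 Ω.
Below node A the resistance is R2 + (R3‖R_L) = 22130 Ω, so V_A = 14.8 × 22130/22460 = 14.58 V.
Then V_B = V_A × (R3‖R_L)/(R2 + R3‖R_L) = 14.58 × 4130/22130 = 2.72 V.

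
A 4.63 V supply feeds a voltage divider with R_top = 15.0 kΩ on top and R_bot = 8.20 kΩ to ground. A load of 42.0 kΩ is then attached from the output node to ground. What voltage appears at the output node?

The load sits in parallel with R_bot: R_bot‖R_L = (8.20 × 42.0) / (8.20 + 42.0) = 6.861 kΩ.
V_out = 4.63 × 6.861 / (15.0 + 6.861) = 4.63 × 6.861/21.86 = 1.45 V.
(Unloaded it would have been 1.64 V.)

V_out ≈ 1.45 V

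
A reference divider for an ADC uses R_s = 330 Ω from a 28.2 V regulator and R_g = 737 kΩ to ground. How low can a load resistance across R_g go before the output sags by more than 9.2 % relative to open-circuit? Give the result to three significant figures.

R_L(min) ≈ 3.26 kΩ

Output resistance R_th = R_s‖R_g = (330 × 737000)/737300 = 329.9 Ω.
The fractional drop is R_th/(R_th + R_L); requiring this ≤ 0.0920 gives R_L ≥ R_th(1/0.0920 − 1) = 329.9 × 9.870 = 3.26 kΩ.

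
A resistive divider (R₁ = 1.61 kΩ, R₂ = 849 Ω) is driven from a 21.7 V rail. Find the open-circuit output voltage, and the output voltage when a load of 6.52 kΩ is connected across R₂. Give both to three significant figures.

Open-circuit: V = 21.7 × 849/(1610 + 849) = 7.49 V.
With the load, R₂ becomes R₂‖R_L = 751.2 Ω, so V = 21.7 × 751.2/2361 = 6.90 V.

Unloaded: 7.49 V; loaded: 6.90 V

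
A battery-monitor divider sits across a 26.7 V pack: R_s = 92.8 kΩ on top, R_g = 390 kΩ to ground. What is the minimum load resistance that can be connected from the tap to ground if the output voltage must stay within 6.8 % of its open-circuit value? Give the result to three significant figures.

R_L(min) ≈ 1.03 MΩ

Output resistance R_th = R_s‖R_g = (92.8 × 390)/482.8 = 74.96 kΩ.
The fractional drop is R_th/(R_th + R_L); requiring this ≤ 0.0680 gives R_L ≥ R_th(1/0.0680 − 1) = 74.96 × 13.71 = 1.03 MΩ.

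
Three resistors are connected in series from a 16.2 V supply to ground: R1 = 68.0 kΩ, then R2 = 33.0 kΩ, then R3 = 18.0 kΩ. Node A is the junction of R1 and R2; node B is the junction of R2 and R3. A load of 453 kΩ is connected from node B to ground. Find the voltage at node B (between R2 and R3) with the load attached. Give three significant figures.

V ≈ 2.37 V

At node B, R3 is in parallel with the load: R3‖R_L = 17.31 kΩ.
Below node A the resistance is R2 + (R3‖R_L) = 50.31 kΩ, so V_A = 16.2 × 50.31/118.3 = 6.889 V.
Then V_B = V_A × (R3‖R_L)/(R2 + R3‖R_L) = 6.889 × 17.31/50.31 = 2.37 V.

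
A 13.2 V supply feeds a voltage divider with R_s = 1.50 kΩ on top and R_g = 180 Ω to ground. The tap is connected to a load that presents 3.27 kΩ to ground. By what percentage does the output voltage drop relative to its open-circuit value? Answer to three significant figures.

4.68 %

The divider's output (Thévenin) resistance is R_s‖R_g = 160.7 Ω.
Fractional drop under load = R_th/(R_th + R_L) = 160.7 / (160.7 + 3270) = 0.04685.
So the output falls by 4.68 %.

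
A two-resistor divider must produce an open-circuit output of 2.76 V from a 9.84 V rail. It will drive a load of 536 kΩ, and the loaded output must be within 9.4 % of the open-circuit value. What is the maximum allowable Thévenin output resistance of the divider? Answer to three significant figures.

Loading drop = R_th/(R_th + R_L) ≤ 0.0940, so R_th ≤ R_L · ε/(1−ε) = 536 kΩ × 0.0940/0.9060 = 55.6 kΩ.
(Any R1, R2 with R2/(R1+R2) = 0.280 and R1‖R2 ≤ 55.6 kΩ will meet the spec.)

R_th ≤ 55.6 kΩ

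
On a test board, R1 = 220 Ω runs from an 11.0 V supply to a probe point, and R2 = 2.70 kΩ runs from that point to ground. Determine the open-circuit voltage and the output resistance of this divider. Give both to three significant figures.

V_th = 10.2 V, R_th = 203 Ω

V_th is the open-circuit tap voltage: 11.0 × 2700/(220 + 2700) = 10.2 V.
With the supply zeroed, R1 and R2 appear in parallel from the tap: R_th = R1‖R2 = (220 × 2700)/2920 = 203 Ω.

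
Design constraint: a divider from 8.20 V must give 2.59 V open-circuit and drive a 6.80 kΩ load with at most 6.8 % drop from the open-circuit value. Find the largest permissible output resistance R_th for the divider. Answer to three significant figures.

Loading drop = R_th/(R_th + R_L) ≤ 0.0680, so R_th ≤ R_L · ε/(1−ε) = 6.80 kΩ × 0.0680/0.9320 = 496 Ω.

R_th ≤ 496 Ω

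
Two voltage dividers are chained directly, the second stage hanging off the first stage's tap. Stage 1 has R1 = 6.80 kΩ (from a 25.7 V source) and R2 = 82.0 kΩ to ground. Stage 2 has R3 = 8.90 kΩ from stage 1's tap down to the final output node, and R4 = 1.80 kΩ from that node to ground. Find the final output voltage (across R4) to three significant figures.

V_out ≈ 2.52 V

Stage 2 presents R3+R4 = 10.70 kΩ as a load on stage 1's tap.
Stage 1's lower leg becomes R2‖(R3+R4) = 9.465 kΩ, so V_mid = 25.7 × 9.465/16.26 = 14.96 V.
Stage 2 is itself unloaded: V_out = V_mid × R4/(R3+R4) = 14.96 × 1.80/10.70 = 2.52 V.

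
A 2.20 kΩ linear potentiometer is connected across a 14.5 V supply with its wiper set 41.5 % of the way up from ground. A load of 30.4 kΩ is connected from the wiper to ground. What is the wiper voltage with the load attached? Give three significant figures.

V ≈ 5.91 V

The wiper splits the pot into (1−α)R = 1287 Ω above and αR = 913.0 Ω below.
Lower section ‖ load = 886.4 Ω.
V_wiper = 14.5 × 886.4/(1287 + 886.4) = 5.91 V.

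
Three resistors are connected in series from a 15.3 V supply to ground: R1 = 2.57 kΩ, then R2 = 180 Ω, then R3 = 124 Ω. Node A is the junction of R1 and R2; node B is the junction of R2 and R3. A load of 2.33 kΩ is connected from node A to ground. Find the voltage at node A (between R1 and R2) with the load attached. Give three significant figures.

V ≈ 1.45 V

Below node A the series string R2+R3 = 304.0 Ω sits in parallel with the 2330 Ω load: 268.9 Ω.
V_A = 15.3 × 268.9/(2570 + 268.9) = 1.45 V.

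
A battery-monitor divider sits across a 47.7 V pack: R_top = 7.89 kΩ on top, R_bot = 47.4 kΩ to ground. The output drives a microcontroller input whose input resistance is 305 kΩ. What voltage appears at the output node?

V_out ≈ 40.0 V

The load sits in parallel with R_bot: R_bot‖R_L = (47.4 × 305) / (47.4 + 305) = 41.02 kΩ.
V_out = 47.7 × 41.02 / (7.89 + 41.02) = 47.7 × 41.02/48.91 = 40.0 V.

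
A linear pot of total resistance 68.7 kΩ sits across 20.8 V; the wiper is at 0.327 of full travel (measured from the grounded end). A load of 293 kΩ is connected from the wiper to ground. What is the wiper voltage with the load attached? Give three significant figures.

V ≈ 6.47 V

The wiper splits the pot into (1−α)R = 46.24 kΩ above and αR = 22.46 kΩ below.
Lower section ‖ load = 20.87 kΩ.
V_wiper = 20.8 × 20.87/(46.24 + 20.87) = 6.47 V.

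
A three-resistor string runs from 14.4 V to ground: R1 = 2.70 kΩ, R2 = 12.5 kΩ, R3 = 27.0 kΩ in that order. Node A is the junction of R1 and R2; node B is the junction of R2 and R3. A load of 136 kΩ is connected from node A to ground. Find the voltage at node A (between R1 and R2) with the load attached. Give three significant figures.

Below node A the series string R2+R3 = 39.50 kΩ sits in parallel with the 136 kΩ load: 30.61 kΩ.
V_A = 14.4 × 30.61/(2.70 + 30.61) = 13.2 V.

V ≈ 13.2 V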